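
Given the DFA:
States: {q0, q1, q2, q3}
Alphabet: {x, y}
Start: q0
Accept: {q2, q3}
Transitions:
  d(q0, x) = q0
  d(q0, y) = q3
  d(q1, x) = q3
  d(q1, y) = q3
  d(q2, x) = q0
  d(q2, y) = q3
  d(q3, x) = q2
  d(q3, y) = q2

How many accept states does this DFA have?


Accept states listed: {q2, q3}
Counting: q2(1) q3(2)

2


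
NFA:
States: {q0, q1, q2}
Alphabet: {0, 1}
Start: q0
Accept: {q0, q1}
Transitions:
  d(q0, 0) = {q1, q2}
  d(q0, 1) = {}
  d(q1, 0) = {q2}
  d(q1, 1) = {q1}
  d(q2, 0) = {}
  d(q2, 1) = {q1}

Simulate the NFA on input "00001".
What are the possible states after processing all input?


Start: {q0}
  --0--> {q1, q2}
  --0--> {q2}
  --0--> {}
  --0--> {}
  --1--> {}

{} (empty set, no valid transitions)


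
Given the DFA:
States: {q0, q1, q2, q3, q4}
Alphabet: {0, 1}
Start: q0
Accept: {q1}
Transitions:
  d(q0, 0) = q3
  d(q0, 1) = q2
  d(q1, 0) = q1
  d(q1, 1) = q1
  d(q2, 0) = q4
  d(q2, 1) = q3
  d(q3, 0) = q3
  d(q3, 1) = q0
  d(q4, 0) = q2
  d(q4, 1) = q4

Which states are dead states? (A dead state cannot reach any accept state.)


Forward reachability from each state:
  q0 -> reaches {q0, q2, q3, q4}, no accept state (dead)
  q1 -> reaches accept state q1 (live)
  q2 -> reaches {q0, q2, q3, q4}, no accept state (dead)
  q3 -> reaches {q0, q2, q3, q4}, no accept state (dead)
  q4 -> reaches {q0, q2, q3, q4}, no accept state (dead)

{q0, q2, q3, q4}


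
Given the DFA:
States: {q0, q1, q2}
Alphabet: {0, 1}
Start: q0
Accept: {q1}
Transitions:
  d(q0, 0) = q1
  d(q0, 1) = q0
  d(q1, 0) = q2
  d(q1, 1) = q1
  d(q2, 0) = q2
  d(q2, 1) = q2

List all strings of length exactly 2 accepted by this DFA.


All strings of length 2: 4 total
Accepted: 2

"01", "10"


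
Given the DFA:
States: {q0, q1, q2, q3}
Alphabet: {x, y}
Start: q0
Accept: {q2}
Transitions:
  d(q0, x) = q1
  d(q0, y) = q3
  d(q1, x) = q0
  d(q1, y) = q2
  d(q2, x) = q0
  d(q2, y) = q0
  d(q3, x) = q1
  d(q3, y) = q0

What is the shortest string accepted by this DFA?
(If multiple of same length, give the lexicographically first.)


BFS by string length (lex-first path to each state shown):
  len 0: q0<-""
  len 1: q1<-"x", q3<-"y"
  len 2: q0<-"xx", q1<-"yx", q2<-"xy"
Found accept state at length 2.

"xy"


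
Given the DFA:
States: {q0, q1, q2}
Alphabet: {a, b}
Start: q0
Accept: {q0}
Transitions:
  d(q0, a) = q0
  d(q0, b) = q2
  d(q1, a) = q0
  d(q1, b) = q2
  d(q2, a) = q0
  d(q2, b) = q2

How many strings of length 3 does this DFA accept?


Enumerating all length-3 strings:
  "aaa" -> q0 [accept]
  "aab" -> q2 [reject]
  "aba" -> q0 [accept]
  "abb" -> q2 [reject]
  "baa" -> q0 [accept]
  "bab" -> q2 [reject]
  "bba" -> q0 [accept]
  "bbb" -> q2 [reject]

4 out of 8


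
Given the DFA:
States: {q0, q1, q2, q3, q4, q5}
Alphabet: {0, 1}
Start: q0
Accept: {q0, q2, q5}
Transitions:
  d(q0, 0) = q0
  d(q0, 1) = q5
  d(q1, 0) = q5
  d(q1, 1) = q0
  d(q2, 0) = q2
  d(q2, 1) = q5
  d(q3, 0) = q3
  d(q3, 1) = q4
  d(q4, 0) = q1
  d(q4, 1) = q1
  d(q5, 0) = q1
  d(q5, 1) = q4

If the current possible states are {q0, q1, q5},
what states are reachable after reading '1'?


Apply transition on '1' from each current state:
  d(q0, 1) = q5
  d(q1, 1) = q0
  d(q5, 1) = q4

{q0, q4, q5}


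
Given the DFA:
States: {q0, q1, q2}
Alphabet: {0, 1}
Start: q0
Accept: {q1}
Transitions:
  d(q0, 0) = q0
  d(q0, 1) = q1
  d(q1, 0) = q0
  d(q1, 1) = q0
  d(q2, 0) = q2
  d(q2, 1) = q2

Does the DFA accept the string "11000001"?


Trace: q0 -> q1 -> q0 -> q0 -> q0 -> q0 -> q0 -> q0 -> q1
Final state: q1
Accept states: {q1}

Yes, accepted (final state q1 is an accept state)


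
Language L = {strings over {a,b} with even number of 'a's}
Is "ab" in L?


count('a') = 1; 1 mod 2 = 1

No, "ab" is not in L


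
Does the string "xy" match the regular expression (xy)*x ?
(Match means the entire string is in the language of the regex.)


|string| = 2; first = 'x'; last = 'y'

No, "xy" does not match (xy)*x


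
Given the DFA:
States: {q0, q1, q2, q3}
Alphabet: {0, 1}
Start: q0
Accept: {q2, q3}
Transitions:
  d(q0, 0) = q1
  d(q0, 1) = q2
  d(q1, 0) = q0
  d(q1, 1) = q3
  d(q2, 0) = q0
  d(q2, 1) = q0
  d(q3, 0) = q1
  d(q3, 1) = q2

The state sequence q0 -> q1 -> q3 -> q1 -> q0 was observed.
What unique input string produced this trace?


Trace back each transition to find the symbol:
  q0 --[0]--> q1
  q1 --[1]--> q3
  q3 --[0]--> q1
  q1 --[0]--> q0

"0100"


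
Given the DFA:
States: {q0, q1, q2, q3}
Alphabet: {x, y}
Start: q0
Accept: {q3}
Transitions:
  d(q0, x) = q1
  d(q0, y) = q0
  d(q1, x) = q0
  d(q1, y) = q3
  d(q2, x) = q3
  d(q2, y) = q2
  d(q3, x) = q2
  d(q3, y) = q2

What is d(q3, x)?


Looking up transition d(q3, x)

q2


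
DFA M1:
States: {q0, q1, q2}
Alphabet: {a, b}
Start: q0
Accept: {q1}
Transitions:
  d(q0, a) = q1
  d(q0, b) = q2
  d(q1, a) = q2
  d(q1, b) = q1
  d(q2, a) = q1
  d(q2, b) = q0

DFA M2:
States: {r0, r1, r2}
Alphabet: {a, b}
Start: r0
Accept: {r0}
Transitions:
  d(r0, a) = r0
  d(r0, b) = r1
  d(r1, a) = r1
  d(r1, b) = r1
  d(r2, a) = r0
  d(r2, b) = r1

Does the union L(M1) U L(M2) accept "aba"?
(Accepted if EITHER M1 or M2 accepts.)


M1: final=q2 accepted=False
M2: final=r1 accepted=False

No, union rejects (neither accepts)


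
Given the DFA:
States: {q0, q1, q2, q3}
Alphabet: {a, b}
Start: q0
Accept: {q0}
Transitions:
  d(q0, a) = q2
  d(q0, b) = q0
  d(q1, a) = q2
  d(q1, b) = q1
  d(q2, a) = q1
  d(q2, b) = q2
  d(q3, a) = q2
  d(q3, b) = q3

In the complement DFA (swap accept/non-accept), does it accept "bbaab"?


Trace: q0 -> q0 -> q0 -> q2 -> q1 -> q1
Final: q1
Original accept: {q0}
Complement: q1 is not in original accept

Yes, complement accepts (original rejects)


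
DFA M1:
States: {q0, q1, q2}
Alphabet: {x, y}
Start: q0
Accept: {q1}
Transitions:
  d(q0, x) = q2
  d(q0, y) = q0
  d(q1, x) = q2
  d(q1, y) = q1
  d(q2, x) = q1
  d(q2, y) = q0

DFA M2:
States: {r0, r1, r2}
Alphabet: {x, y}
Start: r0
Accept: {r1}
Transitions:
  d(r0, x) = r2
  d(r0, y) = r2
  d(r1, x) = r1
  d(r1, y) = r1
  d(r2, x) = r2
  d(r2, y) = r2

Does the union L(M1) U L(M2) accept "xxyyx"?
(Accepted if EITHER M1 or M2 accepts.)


M1: final=q2 accepted=False
M2: final=r2 accepted=False

No, union rejects (neither accepts)


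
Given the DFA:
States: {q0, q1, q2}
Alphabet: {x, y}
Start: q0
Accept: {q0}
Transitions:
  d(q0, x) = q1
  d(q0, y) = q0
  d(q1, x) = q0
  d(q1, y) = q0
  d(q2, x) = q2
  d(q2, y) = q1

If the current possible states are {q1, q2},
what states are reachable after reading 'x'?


Apply transition on 'x' from each current state:
  d(q1, x) = q0
  d(q2, x) = q2

{q0, q2}


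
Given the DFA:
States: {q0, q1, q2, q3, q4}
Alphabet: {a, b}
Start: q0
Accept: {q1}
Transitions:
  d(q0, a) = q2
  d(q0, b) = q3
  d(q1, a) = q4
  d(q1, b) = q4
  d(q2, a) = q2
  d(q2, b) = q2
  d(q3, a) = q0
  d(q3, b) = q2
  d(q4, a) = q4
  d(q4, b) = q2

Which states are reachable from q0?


BFS from q0:
  layer 0: {q0}
  layer 1: {q2, q3}

{q0, q2, q3}


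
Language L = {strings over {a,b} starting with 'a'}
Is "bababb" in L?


first symbol = 'b'

No, "bababb" is not in L


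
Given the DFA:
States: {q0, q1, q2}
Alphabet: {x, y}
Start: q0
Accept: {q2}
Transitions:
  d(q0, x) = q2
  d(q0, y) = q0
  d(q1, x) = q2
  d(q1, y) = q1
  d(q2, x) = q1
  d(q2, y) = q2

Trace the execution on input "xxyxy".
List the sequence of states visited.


Input: xxyxy
d(q0, x) = q2
d(q2, x) = q1
d(q1, y) = q1
d(q1, x) = q2
d(q2, y) = q2


q0 -> q2 -> q1 -> q1 -> q2 -> q2


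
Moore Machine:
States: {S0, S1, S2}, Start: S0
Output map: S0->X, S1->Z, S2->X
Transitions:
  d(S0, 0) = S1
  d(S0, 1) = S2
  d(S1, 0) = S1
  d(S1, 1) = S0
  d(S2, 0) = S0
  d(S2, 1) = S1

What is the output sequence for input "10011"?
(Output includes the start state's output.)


Start: S0 (output X)
  --1--> S2 (output X)
  --0--> S0 (output X)
  --0--> S1 (output Z)
  --1--> S0 (output X)
  --1--> S2 (output X)

"XXXZXX"


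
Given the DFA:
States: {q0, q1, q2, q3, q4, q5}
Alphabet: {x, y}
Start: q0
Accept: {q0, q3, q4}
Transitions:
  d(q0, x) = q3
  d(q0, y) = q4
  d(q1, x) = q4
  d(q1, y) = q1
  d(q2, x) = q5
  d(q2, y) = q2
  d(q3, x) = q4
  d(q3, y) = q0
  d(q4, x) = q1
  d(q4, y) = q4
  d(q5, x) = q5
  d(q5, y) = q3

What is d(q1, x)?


Looking up transition d(q1, x)

q4


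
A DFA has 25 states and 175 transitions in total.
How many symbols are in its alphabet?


Each state has exactly one transition per symbol.
|alphabet| = transitions / states = 175 / 25 = 7

7


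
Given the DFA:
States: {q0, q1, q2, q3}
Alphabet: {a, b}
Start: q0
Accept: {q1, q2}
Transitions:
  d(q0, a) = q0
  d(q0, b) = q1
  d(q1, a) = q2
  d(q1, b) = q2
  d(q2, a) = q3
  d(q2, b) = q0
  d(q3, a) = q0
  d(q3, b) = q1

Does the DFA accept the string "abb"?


Trace: q0 -> q0 -> q1 -> q2
Final state: q2
Accept states: {q1, q2}

Yes, accepted (final state q2 is an accept state)


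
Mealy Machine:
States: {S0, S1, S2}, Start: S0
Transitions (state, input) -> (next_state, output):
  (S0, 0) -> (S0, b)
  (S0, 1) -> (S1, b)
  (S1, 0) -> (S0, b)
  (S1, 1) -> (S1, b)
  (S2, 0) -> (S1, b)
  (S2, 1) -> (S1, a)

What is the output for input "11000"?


Step-by-step:
  (S0, 1) -> (S1, b)
  (S1, 1) -> (S1, b)
  (S1, 0) -> (S0, b)
  (S0, 0) -> (S0, b)
  (S0, 0) -> (S0, b)

"bbbbb"


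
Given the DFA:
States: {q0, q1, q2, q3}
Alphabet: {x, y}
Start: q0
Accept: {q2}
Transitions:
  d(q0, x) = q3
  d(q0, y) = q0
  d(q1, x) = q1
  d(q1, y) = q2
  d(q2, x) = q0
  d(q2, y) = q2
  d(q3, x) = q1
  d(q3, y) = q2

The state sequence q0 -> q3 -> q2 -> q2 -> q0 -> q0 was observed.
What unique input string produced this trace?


Trace back each transition to find the symbol:
  q0 --[x]--> q3
  q3 --[y]--> q2
  q2 --[y]--> q2
  q2 --[x]--> q0
  q0 --[y]--> q0

"xyyxy"


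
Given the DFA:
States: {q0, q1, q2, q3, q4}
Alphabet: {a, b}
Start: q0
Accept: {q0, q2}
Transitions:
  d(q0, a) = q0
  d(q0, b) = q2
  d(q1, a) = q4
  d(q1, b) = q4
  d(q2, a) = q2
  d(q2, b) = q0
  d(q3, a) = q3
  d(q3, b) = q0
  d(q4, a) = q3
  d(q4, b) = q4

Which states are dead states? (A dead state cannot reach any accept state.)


Forward reachability from each state:
  q0 -> reaches accept state q0 (live)
  q1 -> reaches accept state q0 (live)
  q2 -> reaches accept state q0 (live)
  q3 -> reaches accept state q0 (live)
  q4 -> reaches accept state q0 (live)

None (all states can reach an accept state)


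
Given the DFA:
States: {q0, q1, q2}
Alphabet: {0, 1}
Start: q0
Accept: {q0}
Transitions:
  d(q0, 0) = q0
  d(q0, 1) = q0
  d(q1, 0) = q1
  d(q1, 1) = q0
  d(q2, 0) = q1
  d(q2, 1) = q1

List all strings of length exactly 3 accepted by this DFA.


All strings of length 3: 8 total
Accepted: 8

"000", "001", "010", "011", "100", "101", "110", "111"


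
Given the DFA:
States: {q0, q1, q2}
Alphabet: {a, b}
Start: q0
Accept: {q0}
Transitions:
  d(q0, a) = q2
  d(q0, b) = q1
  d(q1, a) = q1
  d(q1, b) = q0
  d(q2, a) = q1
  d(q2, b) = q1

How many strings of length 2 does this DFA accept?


Enumerating all length-2 strings:
  "aa" -> q1 [reject]
  "ab" -> q1 [reject]
  "ba" -> q1 [reject]
  "bb" -> q0 [accept]

1 out of 4


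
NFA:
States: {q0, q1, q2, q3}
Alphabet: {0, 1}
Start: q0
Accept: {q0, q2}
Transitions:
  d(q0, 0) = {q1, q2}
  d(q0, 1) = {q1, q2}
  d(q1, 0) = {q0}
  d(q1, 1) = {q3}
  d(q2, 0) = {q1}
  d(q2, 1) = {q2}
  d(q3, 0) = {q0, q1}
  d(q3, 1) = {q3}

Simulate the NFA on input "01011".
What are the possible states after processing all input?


Start: {q0}
  --0--> {q1, q2}
  --1--> {q2, q3}
  --0--> {q0, q1}
  --1--> {q1, q2, q3}
  --1--> {q2, q3}

{q2, q3}


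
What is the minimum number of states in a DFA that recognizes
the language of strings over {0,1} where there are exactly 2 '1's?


States: count = 0, 1, ..., 2 (that's 3 states), plus a dead state for count > 2.
Total: 3 + 1 = 4. Accept = count-2 state.

4


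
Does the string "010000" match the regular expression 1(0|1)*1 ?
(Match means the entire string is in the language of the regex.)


|string| = 6; first = '0'; last = '0'

No, "010000" does not match 1(0|1)*1


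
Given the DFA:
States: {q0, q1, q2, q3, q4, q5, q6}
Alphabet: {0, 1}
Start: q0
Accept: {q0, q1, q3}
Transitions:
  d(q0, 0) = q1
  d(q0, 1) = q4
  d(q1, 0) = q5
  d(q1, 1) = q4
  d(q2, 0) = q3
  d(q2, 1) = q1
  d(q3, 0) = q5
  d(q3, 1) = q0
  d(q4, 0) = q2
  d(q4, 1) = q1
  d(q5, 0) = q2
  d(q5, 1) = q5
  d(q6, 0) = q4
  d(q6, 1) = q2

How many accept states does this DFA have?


Accept states listed: {q0, q1, q3}
Counting: q0(1) q1(2) q3(3)

3


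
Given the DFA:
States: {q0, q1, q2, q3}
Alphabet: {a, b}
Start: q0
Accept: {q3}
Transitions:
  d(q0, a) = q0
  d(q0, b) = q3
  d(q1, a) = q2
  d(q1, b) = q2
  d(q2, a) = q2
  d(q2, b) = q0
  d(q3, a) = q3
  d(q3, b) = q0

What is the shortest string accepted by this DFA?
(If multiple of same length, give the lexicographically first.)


BFS by string length (lex-first path to each state shown):
  len 0: q0<-""
  len 1: q0<-"a", q3<-"b"
Found accept state at length 1.

"b"


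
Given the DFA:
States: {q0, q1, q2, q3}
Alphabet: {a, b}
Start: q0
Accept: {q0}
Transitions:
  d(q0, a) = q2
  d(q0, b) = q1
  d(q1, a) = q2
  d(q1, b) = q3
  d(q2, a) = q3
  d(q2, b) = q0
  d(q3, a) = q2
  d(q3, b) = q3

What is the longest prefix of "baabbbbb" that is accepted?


Run the DFA, marking each prefix where the state is accepting:
  "" -> q0 [accept]
  "b" -> q1 [reject]
  "ba" -> q2 [reject]
  "baa" -> q3 [reject]
  "baab" -> q3 [reject]
  "baabb" -> q3 [reject]
  "baabbb" -> q3 [reject]
  "baabbbb" -> q3 [reject]
  "baabbbbb" -> q3 [reject]

""


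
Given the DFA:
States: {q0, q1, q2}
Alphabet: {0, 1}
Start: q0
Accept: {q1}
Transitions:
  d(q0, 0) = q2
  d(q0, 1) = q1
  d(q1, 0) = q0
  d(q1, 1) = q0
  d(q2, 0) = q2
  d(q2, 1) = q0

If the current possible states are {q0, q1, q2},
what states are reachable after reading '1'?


Apply transition on '1' from each current state:
  d(q0, 1) = q1
  d(q1, 1) = q0
  d(q2, 1) = q0

{q0, q1}


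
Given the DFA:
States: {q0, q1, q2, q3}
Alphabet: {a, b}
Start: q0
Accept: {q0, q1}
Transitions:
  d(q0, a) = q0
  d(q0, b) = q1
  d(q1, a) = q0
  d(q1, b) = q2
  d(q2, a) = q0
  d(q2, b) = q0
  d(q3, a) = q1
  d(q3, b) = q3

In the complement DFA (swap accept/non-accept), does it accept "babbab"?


Trace: q0 -> q1 -> q0 -> q1 -> q2 -> q0 -> q1
Final: q1
Original accept: {q0, q1}
Complement: q1 is in original accept

No, complement rejects (original accepts)


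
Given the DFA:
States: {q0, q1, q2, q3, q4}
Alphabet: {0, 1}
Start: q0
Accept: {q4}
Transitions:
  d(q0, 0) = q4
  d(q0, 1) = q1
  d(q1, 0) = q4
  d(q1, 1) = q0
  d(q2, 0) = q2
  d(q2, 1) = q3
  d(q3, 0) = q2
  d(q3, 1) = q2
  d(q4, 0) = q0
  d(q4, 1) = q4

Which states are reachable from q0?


BFS from q0:
  layer 0: {q0}
  layer 1: {q1, q4}

{q0, q1, q4}


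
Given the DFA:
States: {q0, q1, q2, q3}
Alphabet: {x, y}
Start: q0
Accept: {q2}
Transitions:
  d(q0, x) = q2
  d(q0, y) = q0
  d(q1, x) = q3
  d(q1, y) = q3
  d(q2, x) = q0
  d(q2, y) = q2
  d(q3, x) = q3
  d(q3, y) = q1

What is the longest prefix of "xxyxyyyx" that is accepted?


Run the DFA, marking each prefix where the state is accepting:
  "" -> q0 [reject]
  "x" -> q2 [accept]
  "xx" -> q0 [reject]
  "xxy" -> q0 [reject]
  "xxyx" -> q2 [accept]
  "xxyxy" -> q2 [accept]
  "xxyxyy" -> q2 [accept]
  "xxyxyyy" -> q2 [accept]
  "xxyxyyyx" -> q0 [reject]

"xxyxyyy"


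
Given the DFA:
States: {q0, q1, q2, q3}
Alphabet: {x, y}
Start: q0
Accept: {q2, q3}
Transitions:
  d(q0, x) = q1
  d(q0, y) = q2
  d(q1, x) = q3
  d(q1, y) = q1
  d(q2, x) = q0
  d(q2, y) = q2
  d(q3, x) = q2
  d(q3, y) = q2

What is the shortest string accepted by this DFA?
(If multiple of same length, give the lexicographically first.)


BFS by string length (lex-first path to each state shown):
  len 0: q0<-""
  len 1: q1<-"x", q2<-"y"
Found accept state at length 1.

"y"


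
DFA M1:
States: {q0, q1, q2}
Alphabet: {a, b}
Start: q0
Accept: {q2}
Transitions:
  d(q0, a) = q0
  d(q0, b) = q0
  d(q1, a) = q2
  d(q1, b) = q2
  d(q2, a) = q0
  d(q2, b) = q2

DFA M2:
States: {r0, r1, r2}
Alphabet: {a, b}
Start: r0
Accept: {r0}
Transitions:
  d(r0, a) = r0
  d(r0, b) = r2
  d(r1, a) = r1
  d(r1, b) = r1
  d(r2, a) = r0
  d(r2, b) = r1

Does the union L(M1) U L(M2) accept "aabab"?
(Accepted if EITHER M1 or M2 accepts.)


M1: final=q0 accepted=False
M2: final=r2 accepted=False

No, union rejects (neither accepts)


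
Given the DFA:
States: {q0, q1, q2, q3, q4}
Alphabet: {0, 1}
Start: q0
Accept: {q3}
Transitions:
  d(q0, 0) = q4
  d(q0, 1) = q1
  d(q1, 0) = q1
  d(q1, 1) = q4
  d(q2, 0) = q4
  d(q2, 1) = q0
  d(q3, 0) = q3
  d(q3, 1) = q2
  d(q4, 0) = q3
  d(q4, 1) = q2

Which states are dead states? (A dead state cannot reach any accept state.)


Forward reachability from each state:
  q0 -> reaches accept state q3 (live)
  q1 -> reaches accept state q3 (live)
  q2 -> reaches accept state q3 (live)
  q3 -> reaches accept state q3 (live)
  q4 -> reaches accept state q3 (live)

None (all states can reach an accept state)


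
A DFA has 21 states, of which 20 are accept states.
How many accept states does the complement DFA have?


Complement swaps accept and non-accept states.
21 - 20 = 1

1


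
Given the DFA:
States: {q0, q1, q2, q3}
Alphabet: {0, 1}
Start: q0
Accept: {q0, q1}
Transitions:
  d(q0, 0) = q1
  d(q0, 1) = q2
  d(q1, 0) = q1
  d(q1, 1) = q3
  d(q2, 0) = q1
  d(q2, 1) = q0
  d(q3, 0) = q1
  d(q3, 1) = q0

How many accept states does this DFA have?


Accept states listed: {q0, q1}
Counting: q0(1) q1(2)

2


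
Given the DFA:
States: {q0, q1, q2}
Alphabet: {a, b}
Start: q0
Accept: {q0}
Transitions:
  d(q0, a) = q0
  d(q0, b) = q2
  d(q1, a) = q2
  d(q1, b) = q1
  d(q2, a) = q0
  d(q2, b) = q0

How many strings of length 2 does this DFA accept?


Enumerating all length-2 strings:
  "aa" -> q0 [accept]
  "ab" -> q2 [reject]
  "ba" -> q0 [accept]
  "bb" -> q0 [accept]

3 out of 4


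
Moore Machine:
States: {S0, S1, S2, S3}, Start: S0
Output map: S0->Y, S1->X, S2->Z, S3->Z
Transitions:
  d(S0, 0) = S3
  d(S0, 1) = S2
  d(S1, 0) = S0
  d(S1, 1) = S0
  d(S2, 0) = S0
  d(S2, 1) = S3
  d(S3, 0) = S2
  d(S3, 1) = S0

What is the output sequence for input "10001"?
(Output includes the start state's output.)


Start: S0 (output Y)
  --1--> S2 (output Z)
  --0--> S0 (output Y)
  --0--> S3 (output Z)
  --0--> S2 (output Z)
  --1--> S3 (output Z)

"YZYZZZ"


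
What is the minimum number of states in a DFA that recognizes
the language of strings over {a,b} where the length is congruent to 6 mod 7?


States track (length) mod 7.
Need 7 states: one per remainder 0..6; accept = remainder 6.

7


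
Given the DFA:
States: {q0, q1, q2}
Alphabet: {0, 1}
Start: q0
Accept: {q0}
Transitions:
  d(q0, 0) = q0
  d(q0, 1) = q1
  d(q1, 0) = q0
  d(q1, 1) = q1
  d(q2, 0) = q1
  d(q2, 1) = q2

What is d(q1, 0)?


Looking up transition d(q1, 0)

q0


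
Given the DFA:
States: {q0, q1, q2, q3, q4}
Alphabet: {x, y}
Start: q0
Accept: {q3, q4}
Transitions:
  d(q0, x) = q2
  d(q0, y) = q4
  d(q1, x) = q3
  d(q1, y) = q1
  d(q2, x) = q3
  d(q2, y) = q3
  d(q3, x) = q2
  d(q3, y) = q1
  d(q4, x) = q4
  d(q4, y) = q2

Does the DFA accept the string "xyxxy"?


Trace: q0 -> q2 -> q3 -> q2 -> q3 -> q1
Final state: q1
Accept states: {q3, q4}

No, rejected (final state q1 is not an accept state)


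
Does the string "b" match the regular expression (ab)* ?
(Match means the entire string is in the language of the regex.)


|string| = 1; first = 'b'; last = 'b'

No, "b" does not match (ab)*


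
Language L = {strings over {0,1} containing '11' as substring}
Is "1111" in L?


'11' occurs at index 0

Yes, "1111" is in L


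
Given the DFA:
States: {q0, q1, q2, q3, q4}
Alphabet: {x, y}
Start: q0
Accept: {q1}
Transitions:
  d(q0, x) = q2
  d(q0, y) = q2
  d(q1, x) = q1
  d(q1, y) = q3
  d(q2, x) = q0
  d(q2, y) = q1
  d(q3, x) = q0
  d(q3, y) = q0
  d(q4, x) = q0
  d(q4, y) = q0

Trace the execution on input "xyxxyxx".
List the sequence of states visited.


Input: xyxxyxx
d(q0, x) = q2
d(q2, y) = q1
d(q1, x) = q1
d(q1, x) = q1
d(q1, y) = q3
d(q3, x) = q0
d(q0, x) = q2


q0 -> q2 -> q1 -> q1 -> q1 -> q3 -> q0 -> q2


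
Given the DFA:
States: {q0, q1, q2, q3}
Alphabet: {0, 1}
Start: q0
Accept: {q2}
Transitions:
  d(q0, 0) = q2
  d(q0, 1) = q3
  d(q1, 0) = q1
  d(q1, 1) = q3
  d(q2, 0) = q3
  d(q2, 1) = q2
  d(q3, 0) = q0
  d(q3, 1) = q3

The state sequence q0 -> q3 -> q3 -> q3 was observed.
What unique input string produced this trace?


Trace back each transition to find the symbol:
  q0 --[1]--> q3
  q3 --[1]--> q3
  q3 --[1]--> q3

"111"


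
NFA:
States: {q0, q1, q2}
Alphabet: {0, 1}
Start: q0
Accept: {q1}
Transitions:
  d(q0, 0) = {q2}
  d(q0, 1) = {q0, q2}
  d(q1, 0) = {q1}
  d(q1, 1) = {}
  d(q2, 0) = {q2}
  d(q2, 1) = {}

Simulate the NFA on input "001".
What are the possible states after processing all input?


Start: {q0}
  --0--> {q2}
  --0--> {q2}
  --1--> {}

{} (empty set, no valid transitions)


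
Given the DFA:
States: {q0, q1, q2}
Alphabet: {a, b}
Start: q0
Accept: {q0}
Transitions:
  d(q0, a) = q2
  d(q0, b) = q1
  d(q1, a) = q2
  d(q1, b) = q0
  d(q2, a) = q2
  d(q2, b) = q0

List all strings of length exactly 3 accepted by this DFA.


All strings of length 3: 8 total
Accepted: 2

"aab", "bab"


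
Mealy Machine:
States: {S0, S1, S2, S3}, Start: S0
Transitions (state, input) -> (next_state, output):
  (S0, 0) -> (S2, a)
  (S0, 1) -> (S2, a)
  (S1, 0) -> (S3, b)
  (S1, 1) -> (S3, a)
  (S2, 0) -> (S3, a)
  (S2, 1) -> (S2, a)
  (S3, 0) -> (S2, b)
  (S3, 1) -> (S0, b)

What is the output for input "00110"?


Step-by-step:
  (S0, 0) -> (S2, a)
  (S2, 0) -> (S3, a)
  (S3, 1) -> (S0, b)
  (S0, 1) -> (S2, a)
  (S2, 0) -> (S3, a)

"aabaa"


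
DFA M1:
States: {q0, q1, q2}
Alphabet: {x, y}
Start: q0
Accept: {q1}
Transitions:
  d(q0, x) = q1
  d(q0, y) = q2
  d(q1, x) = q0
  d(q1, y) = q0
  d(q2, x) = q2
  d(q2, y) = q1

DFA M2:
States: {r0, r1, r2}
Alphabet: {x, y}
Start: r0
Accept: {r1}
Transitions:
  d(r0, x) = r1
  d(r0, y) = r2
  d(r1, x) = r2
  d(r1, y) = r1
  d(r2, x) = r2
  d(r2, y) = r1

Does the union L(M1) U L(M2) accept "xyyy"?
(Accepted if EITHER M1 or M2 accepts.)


M1: final=q1 accepted=True
M2: final=r1 accepted=True

Yes, union accepts


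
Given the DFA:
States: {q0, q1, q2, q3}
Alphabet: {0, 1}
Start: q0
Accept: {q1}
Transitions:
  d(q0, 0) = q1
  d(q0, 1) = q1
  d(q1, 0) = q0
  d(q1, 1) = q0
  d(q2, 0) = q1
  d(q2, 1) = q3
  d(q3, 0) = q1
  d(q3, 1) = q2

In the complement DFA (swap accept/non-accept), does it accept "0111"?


Trace: q0 -> q1 -> q0 -> q1 -> q0
Final: q0
Original accept: {q1}
Complement: q0 is not in original accept

Yes, complement accepts (original rejects)


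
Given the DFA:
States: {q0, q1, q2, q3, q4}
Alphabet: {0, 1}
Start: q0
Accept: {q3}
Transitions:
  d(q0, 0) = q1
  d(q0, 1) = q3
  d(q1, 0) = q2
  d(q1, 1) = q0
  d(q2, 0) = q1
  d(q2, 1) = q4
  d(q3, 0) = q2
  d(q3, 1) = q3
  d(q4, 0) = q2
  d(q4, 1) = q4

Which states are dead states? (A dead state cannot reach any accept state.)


Forward reachability from each state:
  q0 -> reaches accept state q3 (live)
  q1 -> reaches accept state q3 (live)
  q2 -> reaches accept state q3 (live)
  q3 -> reaches accept state q3 (live)
  q4 -> reaches accept state q3 (live)

None (all states can reach an accept state)


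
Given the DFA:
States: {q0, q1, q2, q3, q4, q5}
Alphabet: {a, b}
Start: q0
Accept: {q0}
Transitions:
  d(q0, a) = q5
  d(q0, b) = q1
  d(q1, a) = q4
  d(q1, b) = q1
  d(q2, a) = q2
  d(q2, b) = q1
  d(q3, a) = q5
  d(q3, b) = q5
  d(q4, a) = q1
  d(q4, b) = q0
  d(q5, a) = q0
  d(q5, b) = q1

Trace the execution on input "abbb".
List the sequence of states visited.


Input: abbb
d(q0, a) = q5
d(q5, b) = q1
d(q1, b) = q1
d(q1, b) = q1


q0 -> q5 -> q1 -> q1 -> q1


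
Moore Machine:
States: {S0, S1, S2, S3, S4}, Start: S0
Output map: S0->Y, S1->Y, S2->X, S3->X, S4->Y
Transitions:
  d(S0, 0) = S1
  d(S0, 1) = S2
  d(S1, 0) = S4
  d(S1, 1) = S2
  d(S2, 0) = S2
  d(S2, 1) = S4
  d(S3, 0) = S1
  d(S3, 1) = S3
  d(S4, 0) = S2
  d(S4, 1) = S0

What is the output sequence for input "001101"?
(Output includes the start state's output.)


Start: S0 (output Y)
  --0--> S1 (output Y)
  --0--> S4 (output Y)
  --1--> S0 (output Y)
  --1--> S2 (output X)
  --0--> S2 (output X)
  --1--> S4 (output Y)

"YYYYXXY"


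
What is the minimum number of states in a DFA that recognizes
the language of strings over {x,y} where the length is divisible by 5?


States track (length) mod 5.
Need 5 states: one per remainder 0..4; accept = remainder 0.

5


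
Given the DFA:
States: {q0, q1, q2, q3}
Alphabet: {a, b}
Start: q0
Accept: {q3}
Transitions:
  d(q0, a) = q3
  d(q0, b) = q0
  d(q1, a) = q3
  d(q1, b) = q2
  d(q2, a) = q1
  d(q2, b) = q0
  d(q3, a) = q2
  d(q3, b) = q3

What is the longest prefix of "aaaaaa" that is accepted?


Run the DFA, marking each prefix where the state is accepting:
  "" -> q0 [reject]
  "a" -> q3 [accept]
  "aa" -> q2 [reject]
  "aaa" -> q1 [reject]
  "aaaa" -> q3 [accept]
  "aaaaa" -> q2 [reject]
  "aaaaaa" -> q1 [reject]

"aaaa"


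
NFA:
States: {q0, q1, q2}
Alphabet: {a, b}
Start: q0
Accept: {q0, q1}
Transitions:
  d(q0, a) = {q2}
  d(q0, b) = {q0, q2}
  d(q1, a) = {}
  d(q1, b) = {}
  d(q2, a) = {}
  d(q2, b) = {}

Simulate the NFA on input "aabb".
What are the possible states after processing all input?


Start: {q0}
  --a--> {q2}
  --a--> {}
  --b--> {}
  --b--> {}

{} (empty set, no valid transitions)


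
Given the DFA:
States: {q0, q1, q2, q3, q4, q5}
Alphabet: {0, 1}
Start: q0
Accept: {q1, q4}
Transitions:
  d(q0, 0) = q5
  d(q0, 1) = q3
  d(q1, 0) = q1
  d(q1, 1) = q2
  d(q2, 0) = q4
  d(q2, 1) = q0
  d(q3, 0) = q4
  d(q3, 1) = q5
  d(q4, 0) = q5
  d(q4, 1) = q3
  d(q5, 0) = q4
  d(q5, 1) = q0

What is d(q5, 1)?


Looking up transition d(q5, 1)

q0


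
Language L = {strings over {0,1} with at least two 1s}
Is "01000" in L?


count('1') = 1

No, "01000" is not in L


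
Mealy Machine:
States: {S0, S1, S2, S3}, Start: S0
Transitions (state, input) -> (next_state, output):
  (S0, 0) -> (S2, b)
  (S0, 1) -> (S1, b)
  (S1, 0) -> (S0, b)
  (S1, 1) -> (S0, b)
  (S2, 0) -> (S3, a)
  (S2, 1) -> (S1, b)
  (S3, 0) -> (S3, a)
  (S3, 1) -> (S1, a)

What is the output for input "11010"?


Step-by-step:
  (S0, 1) -> (S1, b)
  (S1, 1) -> (S0, b)
  (S0, 0) -> (S2, b)
  (S2, 1) -> (S1, b)
  (S1, 0) -> (S0, b)

"bbbbb"


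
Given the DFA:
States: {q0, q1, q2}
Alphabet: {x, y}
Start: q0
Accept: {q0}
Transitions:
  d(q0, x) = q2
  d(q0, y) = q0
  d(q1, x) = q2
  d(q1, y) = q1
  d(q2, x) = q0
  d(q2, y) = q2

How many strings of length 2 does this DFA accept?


Enumerating all length-2 strings:
  "xx" -> q0 [accept]
  "xy" -> q2 [reject]
  "yx" -> q2 [reject]
  "yy" -> q0 [accept]

2 out of 4


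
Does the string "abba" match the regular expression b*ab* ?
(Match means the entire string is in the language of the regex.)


|string| = 4; first = 'a'; last = 'a'

No, "abba" does not match b*ab*


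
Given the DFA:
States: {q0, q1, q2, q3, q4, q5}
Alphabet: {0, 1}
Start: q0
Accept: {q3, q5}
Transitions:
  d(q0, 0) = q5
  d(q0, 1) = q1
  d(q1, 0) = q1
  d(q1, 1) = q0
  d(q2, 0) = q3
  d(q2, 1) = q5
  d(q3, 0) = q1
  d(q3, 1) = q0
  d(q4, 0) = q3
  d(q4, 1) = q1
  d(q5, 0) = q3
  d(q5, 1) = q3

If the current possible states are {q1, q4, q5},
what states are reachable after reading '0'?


Apply transition on '0' from each current state:
  d(q1, 0) = q1
  d(q4, 0) = q3
  d(q5, 0) = q3

{q1, q3}


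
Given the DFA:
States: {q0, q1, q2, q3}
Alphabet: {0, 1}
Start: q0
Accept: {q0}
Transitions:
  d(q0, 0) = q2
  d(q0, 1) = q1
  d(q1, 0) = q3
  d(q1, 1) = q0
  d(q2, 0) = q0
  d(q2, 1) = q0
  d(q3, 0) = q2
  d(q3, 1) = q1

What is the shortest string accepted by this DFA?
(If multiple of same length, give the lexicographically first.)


BFS by string length (lex-first path to each state shown):
  len 0: q0<-""
Found accept state at length 0.

"" (empty string)


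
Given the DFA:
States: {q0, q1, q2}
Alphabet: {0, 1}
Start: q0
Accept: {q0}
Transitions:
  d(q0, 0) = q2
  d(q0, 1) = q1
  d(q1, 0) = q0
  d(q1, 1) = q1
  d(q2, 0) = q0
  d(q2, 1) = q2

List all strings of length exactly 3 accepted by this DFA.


All strings of length 3: 8 total
Accepted: 2

"010", "110"


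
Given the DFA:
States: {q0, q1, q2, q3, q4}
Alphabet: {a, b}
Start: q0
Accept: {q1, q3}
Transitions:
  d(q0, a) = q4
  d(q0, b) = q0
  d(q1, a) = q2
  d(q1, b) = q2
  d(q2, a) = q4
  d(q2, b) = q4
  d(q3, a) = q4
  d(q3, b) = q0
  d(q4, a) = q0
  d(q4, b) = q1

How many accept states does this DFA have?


Accept states listed: {q1, q3}
Counting: q1(1) q3(2)

2


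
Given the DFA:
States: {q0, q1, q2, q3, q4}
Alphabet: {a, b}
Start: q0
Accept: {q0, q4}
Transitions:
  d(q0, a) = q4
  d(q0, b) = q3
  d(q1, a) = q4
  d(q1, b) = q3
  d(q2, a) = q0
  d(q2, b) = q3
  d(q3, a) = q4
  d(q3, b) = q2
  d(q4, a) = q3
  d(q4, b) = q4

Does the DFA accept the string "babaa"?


Trace: q0 -> q3 -> q4 -> q4 -> q3 -> q4
Final state: q4
Accept states: {q0, q4}

Yes, accepted (final state q4 is an accept state)


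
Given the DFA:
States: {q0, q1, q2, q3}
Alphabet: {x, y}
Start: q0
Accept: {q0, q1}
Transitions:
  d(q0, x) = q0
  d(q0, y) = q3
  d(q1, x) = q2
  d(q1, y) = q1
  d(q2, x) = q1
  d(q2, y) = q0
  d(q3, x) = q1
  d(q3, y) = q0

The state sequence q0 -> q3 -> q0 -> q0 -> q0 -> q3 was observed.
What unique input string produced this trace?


Trace back each transition to find the symbol:
  q0 --[y]--> q3
  q3 --[y]--> q0
  q0 --[x]--> q0
  q0 --[x]--> q0
  q0 --[y]--> q3

"yyxxy"


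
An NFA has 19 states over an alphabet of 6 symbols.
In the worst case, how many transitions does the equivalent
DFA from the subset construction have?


Subset construction: one DFA state per subset of NFA states = 2^19 = 524288 states.
Each DFA state has 6 outgoing transitions: 524288 * 6 = 3145728

3145728


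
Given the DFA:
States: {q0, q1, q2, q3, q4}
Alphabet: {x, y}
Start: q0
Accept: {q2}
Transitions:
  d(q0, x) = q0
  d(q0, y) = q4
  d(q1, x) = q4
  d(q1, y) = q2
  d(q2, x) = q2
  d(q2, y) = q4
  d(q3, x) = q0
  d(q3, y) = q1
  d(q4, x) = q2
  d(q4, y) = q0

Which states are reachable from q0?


BFS from q0:
  layer 0: {q0}
  layer 1: {q4}
  layer 2: {q2}

{q0, q2, q4}


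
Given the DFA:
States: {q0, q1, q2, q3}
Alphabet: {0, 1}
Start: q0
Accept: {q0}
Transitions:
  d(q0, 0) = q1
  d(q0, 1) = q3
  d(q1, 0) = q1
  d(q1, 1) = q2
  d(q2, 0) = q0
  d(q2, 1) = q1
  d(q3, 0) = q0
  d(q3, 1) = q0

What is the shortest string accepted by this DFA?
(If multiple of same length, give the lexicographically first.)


BFS by string length (lex-first path to each state shown):
  len 0: q0<-""
Found accept state at length 0.

"" (empty string)


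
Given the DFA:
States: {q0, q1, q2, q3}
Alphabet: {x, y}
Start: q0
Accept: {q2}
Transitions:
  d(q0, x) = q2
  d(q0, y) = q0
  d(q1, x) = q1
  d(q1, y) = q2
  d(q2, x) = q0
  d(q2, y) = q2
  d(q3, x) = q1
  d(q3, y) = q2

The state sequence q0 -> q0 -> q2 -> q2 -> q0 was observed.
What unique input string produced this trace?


Trace back each transition to find the symbol:
  q0 --[y]--> q0
  q0 --[x]--> q2
  q2 --[y]--> q2
  q2 --[x]--> q0

"yxyx"


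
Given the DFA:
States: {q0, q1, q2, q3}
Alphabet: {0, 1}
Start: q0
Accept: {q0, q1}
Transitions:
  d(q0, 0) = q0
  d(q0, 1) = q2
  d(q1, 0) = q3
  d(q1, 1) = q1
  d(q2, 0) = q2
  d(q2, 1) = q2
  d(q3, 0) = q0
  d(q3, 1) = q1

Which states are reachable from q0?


BFS from q0:
  layer 0: {q0}
  layer 1: {q2}

{q0, q2}


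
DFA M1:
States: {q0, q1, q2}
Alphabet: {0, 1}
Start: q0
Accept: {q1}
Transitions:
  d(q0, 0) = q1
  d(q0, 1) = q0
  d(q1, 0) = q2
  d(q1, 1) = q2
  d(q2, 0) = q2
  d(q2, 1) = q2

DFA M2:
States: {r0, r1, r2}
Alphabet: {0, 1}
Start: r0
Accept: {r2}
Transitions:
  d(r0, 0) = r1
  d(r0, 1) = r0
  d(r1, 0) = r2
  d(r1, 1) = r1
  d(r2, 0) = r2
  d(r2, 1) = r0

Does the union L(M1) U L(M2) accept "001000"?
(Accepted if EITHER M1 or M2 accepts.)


M1: final=q2 accepted=False
M2: final=r2 accepted=True

Yes, union accepts


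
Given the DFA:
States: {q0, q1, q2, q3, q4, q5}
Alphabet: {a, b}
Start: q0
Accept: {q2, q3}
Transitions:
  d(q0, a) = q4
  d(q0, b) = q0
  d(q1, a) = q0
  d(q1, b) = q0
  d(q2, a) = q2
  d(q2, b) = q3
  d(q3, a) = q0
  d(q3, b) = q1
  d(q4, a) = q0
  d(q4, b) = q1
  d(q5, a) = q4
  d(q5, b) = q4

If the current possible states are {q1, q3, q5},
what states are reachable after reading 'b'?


Apply transition on 'b' from each current state:
  d(q1, b) = q0
  d(q3, b) = q1
  d(q5, b) = q4

{q0, q1, q4}


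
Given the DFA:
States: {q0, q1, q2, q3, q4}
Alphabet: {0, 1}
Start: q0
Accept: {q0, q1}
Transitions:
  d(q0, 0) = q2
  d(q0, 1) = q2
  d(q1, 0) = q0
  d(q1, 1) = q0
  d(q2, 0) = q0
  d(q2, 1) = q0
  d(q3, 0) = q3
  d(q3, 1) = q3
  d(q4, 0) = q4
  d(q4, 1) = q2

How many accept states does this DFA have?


Accept states listed: {q0, q1}
Counting: q0(1) q1(2)

2


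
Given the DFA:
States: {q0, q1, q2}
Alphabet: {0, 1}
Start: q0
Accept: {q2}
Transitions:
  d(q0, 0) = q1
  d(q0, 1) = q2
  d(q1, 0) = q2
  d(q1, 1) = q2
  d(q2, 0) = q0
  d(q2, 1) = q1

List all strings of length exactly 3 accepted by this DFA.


All strings of length 3: 8 total
Accepted: 3

"101", "110", "111"


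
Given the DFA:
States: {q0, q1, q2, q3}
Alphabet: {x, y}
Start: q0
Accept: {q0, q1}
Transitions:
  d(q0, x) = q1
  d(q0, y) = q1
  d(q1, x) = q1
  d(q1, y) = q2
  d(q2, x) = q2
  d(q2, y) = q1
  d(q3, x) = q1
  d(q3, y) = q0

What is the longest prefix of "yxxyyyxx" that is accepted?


Run the DFA, marking each prefix where the state is accepting:
  "" -> q0 [accept]
  "y" -> q1 [accept]
  "yx" -> q1 [accept]
  "yxx" -> q1 [accept]
  "yxxy" -> q2 [reject]
  "yxxyy" -> q1 [accept]
  "yxxyyy" -> q2 [reject]
  "yxxyyyx" -> q2 [reject]
  "yxxyyyxx" -> q2 [reject]

"yxxyy"


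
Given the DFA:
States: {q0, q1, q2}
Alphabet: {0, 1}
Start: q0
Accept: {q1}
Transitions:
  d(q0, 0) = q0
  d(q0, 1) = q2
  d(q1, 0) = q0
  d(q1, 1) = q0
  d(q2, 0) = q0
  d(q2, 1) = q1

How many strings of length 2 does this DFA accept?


Enumerating all length-2 strings:
  "00" -> q0 [reject]
  "01" -> q2 [reject]
  "10" -> q0 [reject]
  "11" -> q1 [accept]

1 out of 4


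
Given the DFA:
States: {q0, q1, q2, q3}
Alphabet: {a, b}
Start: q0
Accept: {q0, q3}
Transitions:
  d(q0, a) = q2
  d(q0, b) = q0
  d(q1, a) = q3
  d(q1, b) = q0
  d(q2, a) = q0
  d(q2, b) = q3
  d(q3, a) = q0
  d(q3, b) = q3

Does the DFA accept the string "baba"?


Trace: q0 -> q0 -> q2 -> q3 -> q0
Final state: q0
Accept states: {q0, q3}

Yes, accepted (final state q0 is an accept state)


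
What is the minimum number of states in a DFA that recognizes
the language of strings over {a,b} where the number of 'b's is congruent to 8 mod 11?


States track (count of 'b') mod 11.
Need 11 states: one per remainder 0..10; accept = remainder 8.

11


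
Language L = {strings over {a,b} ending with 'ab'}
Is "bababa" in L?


last two symbols = 'ba'

No, "bababa" is not in L


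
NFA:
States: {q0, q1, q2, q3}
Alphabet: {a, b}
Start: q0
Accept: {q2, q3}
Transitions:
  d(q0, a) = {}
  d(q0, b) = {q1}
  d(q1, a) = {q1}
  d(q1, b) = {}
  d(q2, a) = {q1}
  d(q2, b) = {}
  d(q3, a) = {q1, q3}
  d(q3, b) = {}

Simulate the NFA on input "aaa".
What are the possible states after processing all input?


Start: {q0}
  --a--> {}
  --a--> {}
  --a--> {}

{} (empty set, no valid transitions)


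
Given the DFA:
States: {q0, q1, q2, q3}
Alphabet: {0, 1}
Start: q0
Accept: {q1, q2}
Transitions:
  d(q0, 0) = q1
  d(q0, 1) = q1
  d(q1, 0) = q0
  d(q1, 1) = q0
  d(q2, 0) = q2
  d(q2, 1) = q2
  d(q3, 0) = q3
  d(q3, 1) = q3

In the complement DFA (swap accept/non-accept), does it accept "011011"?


Trace: q0 -> q1 -> q0 -> q1 -> q0 -> q1 -> q0
Final: q0
Original accept: {q1, q2}
Complement: q0 is not in original accept

Yes, complement accepts (original rejects)


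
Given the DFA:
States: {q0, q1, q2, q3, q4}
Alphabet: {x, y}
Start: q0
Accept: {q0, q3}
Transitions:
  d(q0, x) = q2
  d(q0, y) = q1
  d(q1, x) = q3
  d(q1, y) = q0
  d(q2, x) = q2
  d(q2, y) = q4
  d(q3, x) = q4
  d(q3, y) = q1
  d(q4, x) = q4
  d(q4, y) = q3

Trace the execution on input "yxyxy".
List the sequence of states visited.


Input: yxyxy
d(q0, y) = q1
d(q1, x) = q3
d(q3, y) = q1
d(q1, x) = q3
d(q3, y) = q1


q0 -> q1 -> q3 -> q1 -> q3 -> q1


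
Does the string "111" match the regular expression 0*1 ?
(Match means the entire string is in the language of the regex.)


|string| = 3; first = '1'; last = '1'

No, "111" does not match 0*1


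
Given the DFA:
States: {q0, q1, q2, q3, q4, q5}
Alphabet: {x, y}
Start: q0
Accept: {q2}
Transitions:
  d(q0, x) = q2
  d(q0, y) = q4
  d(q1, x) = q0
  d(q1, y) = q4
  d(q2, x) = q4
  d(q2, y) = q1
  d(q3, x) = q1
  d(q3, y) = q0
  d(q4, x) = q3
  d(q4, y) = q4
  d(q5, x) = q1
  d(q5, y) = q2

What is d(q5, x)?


Looking up transition d(q5, x)

q1


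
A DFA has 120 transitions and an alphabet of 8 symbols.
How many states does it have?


Each state has exactly one transition per symbol.
states = transitions / |alphabet| = 120 / 8 = 15

15


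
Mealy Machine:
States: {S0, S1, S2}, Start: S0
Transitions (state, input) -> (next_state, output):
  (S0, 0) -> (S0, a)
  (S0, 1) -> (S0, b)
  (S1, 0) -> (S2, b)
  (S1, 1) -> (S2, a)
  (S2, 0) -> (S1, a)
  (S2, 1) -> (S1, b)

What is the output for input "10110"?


Step-by-step:
  (S0, 1) -> (S0, b)
  (S0, 0) -> (S0, a)
  (S0, 1) -> (S0, b)
  (S0, 1) -> (S0, b)
  (S0, 0) -> (S0, a)

"babba"


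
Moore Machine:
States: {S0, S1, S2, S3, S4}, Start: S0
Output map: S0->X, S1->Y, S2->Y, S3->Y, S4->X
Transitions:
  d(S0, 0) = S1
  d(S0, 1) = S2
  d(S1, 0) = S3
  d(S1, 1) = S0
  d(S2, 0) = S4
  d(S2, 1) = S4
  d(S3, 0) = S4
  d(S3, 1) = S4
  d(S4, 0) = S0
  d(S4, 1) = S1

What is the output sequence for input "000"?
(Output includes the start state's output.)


Start: S0 (output X)
  --0--> S1 (output Y)
  --0--> S3 (output Y)
  --0--> S4 (output X)

"XYYX"


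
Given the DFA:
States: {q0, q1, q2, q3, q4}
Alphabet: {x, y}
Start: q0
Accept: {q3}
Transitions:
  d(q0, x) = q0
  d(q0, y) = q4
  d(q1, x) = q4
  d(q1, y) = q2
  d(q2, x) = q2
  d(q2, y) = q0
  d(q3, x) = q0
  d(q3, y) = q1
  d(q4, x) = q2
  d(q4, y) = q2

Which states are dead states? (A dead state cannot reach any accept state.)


Forward reachability from each state:
  q0 -> reaches {q0, q2, q4}, no accept state (dead)
  q1 -> reaches {q0, q1, q2, q4}, no accept state (dead)
  q2 -> reaches {q0, q2, q4}, no accept state (dead)
  q3 -> reaches accept state q3 (live)
  q4 -> reaches {q0, q2, q4}, no accept state (dead)

{q0, q1, q2, q4}


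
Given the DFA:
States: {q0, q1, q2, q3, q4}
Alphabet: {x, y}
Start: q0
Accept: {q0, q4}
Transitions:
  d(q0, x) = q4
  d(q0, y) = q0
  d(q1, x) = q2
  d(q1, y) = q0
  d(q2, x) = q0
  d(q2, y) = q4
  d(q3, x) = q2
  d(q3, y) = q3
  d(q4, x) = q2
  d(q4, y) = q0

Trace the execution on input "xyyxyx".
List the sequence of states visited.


Input: xyyxyx
d(q0, x) = q4
d(q4, y) = q0
d(q0, y) = q0
d(q0, x) = q4
d(q4, y) = q0
d(q0, x) = q4


q0 -> q4 -> q0 -> q0 -> q4 -> q0 -> q4


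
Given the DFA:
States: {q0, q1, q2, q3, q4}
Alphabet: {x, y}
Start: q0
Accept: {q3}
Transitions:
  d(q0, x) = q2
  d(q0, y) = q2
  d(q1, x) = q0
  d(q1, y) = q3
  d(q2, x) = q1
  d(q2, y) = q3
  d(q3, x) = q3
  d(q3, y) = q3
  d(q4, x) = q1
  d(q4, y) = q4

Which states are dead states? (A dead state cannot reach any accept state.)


Forward reachability from each state:
  q0 -> reaches accept state q3 (live)
  q1 -> reaches accept state q3 (live)
  q2 -> reaches accept state q3 (live)
  q3 -> reaches accept state q3 (live)
  q4 -> reaches accept state q3 (live)

None (all states can reach an accept state)


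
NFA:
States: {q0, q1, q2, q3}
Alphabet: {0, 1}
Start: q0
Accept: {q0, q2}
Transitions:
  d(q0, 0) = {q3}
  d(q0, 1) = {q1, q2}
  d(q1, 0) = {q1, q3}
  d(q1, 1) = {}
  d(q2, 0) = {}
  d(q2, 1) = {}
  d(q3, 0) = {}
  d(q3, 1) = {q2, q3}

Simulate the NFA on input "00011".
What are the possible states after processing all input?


Start: {q0}
  --0--> {q3}
  --0--> {}
  --0--> {}
  --1--> {}
  --1--> {}

{} (empty set, no valid transitions)
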